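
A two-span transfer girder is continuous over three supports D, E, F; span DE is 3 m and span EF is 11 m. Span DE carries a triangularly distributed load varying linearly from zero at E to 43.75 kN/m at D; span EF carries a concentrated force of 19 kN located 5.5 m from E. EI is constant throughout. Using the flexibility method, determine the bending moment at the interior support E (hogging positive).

M_E = 35.71 kN·m

Take M_E as the redundant. Released structure: two simple spans DE and EF with a hinge at E.
Discontinuity in slope at E on the released structure — sum the simple-span end rotations:
  span DE: triangular load, peak 43.75: 7w₀L³/(360EI) = 22.97/EI
  span EF: point load 19 at a = 5.5: Pab(L + b)/(6LEI) = 143.7/EI
  relative rotation θ_0 = (22.97 + 143.7)/EI = 166.7/EI
A unit hogging moment at E produces rotation L₁/(3EI) + L₂/(3EI) = 4.667/EI.
Slope continuity at E: θ_0 = M_E·4.667/EI, so M_E = 166.7/4.667 = 35.71 kN·m (hogging).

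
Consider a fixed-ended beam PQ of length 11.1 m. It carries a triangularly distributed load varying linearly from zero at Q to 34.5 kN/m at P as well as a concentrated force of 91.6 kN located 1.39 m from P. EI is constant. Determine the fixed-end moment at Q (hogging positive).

M_Q = 155.6 kN·m

Release both end moments; the primary structure is a simply-supported span PQ with redundants M_P and M_Q.
On the primary (simply-supported) span, the end slopes from the loading are:
  at P: triangular load, peak 34.5: w₀L³/(45EI) = 1049/EI
  at Q: triangular load, peak 34.5: 7w₀L³/(360EI) = 917.5/EI
  at P: point load 91.6 at a = 1.39: Pab(L + b)/(6LEI) = 386.3/EI
  at Q: point load 91.6 at a = 1.39: Pab(L + a)/(6LEI) = 231.9/EI
  θ_P0 = 1435/EI,  θ_Q0 = 1149/EI
Flexibility coefficients: a unit moment at one end gives L/(3EI) there and L/(6EI) at the far end, so f₁₁ = f₂₂ = 3.7/EI and f₁₂ = f₂₁ = 1.85/EI.
Compatibility — zero rotation at each built-in end:
  3.7 M_P + 1.85 M_Q = 1435
  1.85 M_P + 3.7 M_Q = 1149
Solving the pair gives M_P = 310 kN·m and M_Q = 155.6 kN·m (hogging).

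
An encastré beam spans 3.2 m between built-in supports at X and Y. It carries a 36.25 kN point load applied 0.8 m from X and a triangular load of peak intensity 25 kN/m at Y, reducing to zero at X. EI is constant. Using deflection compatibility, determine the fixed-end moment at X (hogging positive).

Take the two fixed-end moments M_X, M_Y as redundants; the released structure is the simple span XY.
On the primary (simply-supported) span, the end slopes from the loading are:
  at X: point load 36.25 at a = 0.8: Pab(L + b)/(6LEI) = 20.3/EI
  at Y: point load 36.25 at a = 0.8: Pab(L + a)/(6LEI) = 14.5/EI
  at X: triangular load, peak 25: 7w₀L³/(360EI) = 15.93/EI
  at Y: triangular load, peak 25: w₀L³/(45EI) = 18.2/EI
  θ_X0 = 36.23/EI,  θ_Y0 = 32.7/EI
Flexibility coefficients: a unit moment at one end gives L/(3EI) there and L/(6EI) at the far end, so f₁₁ = f₂₂ = 1.067/EI and f₁₂ = f₂₁ = 0.5333/EI.
Compatibility — zero rotation at each built-in end:
  1.067 M_X + 0.5333 M_Y = 36.23
  0.5333 M_X + 1.067 M_Y = 32.7
Solving the pair gives M_X = 24.85 kN·m and M_Y = 18.24 kN·m (hogging).

M_X = 24.85 kN·m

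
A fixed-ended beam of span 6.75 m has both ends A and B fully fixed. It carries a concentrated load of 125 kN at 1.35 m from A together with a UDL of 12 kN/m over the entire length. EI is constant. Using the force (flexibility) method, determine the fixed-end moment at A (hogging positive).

M_A = 153.6 kN·m

Take the two fixed-end moments M_A, M_B as redundants; the released structure is the simple span AB.
On the primary (simply-supported) span, the end slopes from the loading are:
  at A: point load 125 at a = 1.35: Pab(L + b)/(6LEI) = 273.4/EI
  at B: point load 125 at a = 1.35: Pab(L + a)/(6LEI) = 182.2/EI
  at A: UDL 12: wL³/(24EI) = 153.8/EI
  at B: UDL 12: wL³/(24EI) = 153.8/EI
  θ_A0 = 427.1/EI,  θ_B0 = 336/EI
Flexibility coefficients: a unit moment at one end gives L/(3EI) there and L/(6EI) at the far end, so f₁₁ = f₂₂ = 2.25/EI and f₁₂ = f₂₁ = 1.125/EI.
Compatibility — zero rotation at each built-in end:
  2.25 M_A + 1.125 M_B = 427.1
  1.125 M_A + 2.25 M_B = 336
Solving the pair gives M_A = 153.6 kN·m and M_B = 72.56 kN·m (hogging).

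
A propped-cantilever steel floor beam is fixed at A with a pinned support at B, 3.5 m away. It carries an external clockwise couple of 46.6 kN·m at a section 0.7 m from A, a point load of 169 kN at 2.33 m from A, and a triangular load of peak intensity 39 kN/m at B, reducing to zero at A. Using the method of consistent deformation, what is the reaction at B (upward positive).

Take the reaction at B as the redundant and release it; the primary structure is a cantilever fixed at A.
Free-end deflection of the primary structure under the applied loading (downward +):
  clockwise couple 46.6 at a = 0.7: M₀a(2L − a)/(2EI) = 102.8/EI
  point load 169 at a = 2.33: Pa²(3L − a)/(6EI) = 1249/EI
  triangular load, peak 39 at the free end: 11w₀L⁴/(120EI) = 536.5/EI
  δ_0 = 1889/EI
Flexibility coefficient — unit upward force at B: δ_{BB} = L³/(3EI) = 14.29/EI.
The prop prevents deflection at B: R_B = δ_0/δ_{BB} = 1889/14.29 = 132.1 kN.

R_B = 132.1 kN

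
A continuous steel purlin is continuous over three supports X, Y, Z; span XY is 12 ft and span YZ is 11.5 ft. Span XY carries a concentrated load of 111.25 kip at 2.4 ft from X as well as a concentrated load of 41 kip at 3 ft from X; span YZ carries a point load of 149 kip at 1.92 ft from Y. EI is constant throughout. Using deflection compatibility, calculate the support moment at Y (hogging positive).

Take M_Y as the redundant. Released structure: two simple spans XY and YZ with a hinge at Y.
Discontinuity in slope at Y on the released structure — sum the simple-span end rotations:
  span XY: point load 111.25 at a = 2.4: Pab(L + a)/(6LEI) = 512.6/EI
  span XY: point load 41 at a = 3: Pab(L + a)/(6LEI) = 230.6/EI
  span YZ: point load 149 at a = 1.92: Pab(L + b)/(6LEI) = 837.3/EI
  relative rotation θ_0 = (743.3 + 837.3)/EI = 1581/EI
A unit hogging moment at Y produces rotation L₁/(3EI) + L₂/(3EI) = 7.833/EI.
Compatibility: M_Y·(L₁+L₂)/(3EI) = θ_0, giving M_Y = 201.8 kip·ft (hogging).

M_Y = 201.8 kip·ft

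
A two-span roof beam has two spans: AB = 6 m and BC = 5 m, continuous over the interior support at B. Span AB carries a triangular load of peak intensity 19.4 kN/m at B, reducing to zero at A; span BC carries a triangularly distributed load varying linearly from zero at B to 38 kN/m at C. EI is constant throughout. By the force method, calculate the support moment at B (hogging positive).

Take M_B as the redundant. Released structure: two simple spans AB and BC with a hinge at B.
End slopes at the hinge B, treating each span as simply supported:
  span AB: triangular load, peak 19.4: w₀L³/(45EI) = 93.12/EI
  span BC: triangular load, peak 38: 7w₀L³/(360EI) = 92.36/EI
  relative rotation θ_0 = (93.12 + 92.36)/EI = 185.5/EI
A unit hogging moment at B produces rotation L₁/(3EI) + L₂/(3EI) = 3.667/EI.
Slope continuity at B: θ_0 = M_B·3.667/EI, so M_B = 185.5/3.667 = 50.59 kN·m (hogging).

M_B = 50.59 kN·m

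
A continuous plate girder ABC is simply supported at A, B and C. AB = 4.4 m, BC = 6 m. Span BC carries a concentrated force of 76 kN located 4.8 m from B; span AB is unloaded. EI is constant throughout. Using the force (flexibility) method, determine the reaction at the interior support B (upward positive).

Release continuity at B by inserting a hinge; the redundant is the internal moment M_B. The primary structure is two simply-supported spans AB and BC.
End slopes at the hinge B, treating each span as simply supported:
  span BC: point load 76 at a = 4.8: Pab(L + b)/(6LEI) = 87.55/EI
  relative rotation θ_0 = (0 + 87.55)/EI = 87.55/EI
A unit hogging moment at B produces rotation L₁/(3EI) + L₂/(3EI) = 3.467/EI.
Compatibility: M_B·(L₁+L₂)/(3EI) = θ_0, giving M_B = 25.26 kN·m (hogging).
Span AB, ΣM about A with M_B applied at B: R_B^{AB}·4.4 = 0 + 25.26, so R_B^{AB} = 5.74 kN and R_A = 0 − 5.74 = -5.74 kN.
Span BC, ΣM about C: R_B^{BC}·6 = 91.2 + 25.26, so R_B^{BC} = 19.41 kN and R_C = 76 − 19.41 = 56.59 kN.
R_B = 5.74 + 19.41 = 25.15 kN.

R_B = 25.15 kN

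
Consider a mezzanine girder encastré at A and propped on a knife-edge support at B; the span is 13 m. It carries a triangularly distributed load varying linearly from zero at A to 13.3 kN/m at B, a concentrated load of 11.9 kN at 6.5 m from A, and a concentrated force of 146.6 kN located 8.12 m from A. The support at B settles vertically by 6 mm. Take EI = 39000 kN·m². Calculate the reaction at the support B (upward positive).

R_B = 118.9 kN

Choose R_B as the redundant. The primary structure is the cantilever fixed at A.
Free-end deflection of the primary structure under the applied loading (downward +):
  triangular load, peak 13.3 at the free end: 11w₀L⁴/(120EI) = 34821/EI
  point load 11.9 at a = 6.5: Pa²(3L − a)/(6EI) = 2723/EI
  point load 146.6 at a = 8.12: Pa²(3L − a)/(6EI) = 49748/EI
  δ_0 = 87292/EI
Flexibility coefficient — unit upward force at B: δ_{BB} = L³/(3EI) = 732.3/EI.
With EI = 39000 kN·m²: δ_0 = 2.2382 m and δ_{BB} = 0.018778 m/kN.
Compatibility — the beam at B must follow the support down by 0.006 m: δ_0 − R_B·δ_{BB} = 0.006, so R_B = (2.2382 − 0.006)/0.018778 = 118.9 kN.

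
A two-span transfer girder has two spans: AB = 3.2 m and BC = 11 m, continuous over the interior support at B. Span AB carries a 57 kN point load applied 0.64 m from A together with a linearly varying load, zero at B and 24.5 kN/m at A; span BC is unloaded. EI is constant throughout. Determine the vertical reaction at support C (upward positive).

R_C = -0.6585 kN

Take M_B as the redundant. Released structure: two simple spans AB and BC with a hinge at B.
End slopes at the hinge B, treating each span as simply supported:
  span AB: point load 57 at a = 0.64: Pab(L + a)/(6LEI) = 18.68/EI
  span AB: triangular load, peak 24.5: 7w₀L³/(360EI) = 15.61/EI
  relative rotation θ_0 = (34.29 + 0)/EI = 34.29/EI
A unit hogging moment at B produces rotation L₁/(3EI) + L₂/(3EI) = 4.733/EI.
Compatibility: M_B·(L₁+L₂)/(3EI) = θ_0, giving M_B = 7.244 kN·m (hogging).
Span BC, ΣM about C: R_B^{BC}·11 = 0 + 7.244, so R_B^{BC} = 0.6585 kN and R_C = 0 − 0.6585 = -0.6585 kN.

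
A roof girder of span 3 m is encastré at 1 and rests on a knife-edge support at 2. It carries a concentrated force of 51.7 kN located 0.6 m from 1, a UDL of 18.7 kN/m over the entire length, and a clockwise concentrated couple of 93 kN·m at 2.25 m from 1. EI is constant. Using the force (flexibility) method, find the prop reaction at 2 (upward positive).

R_2 = 67.53 kN

Remove the prop at 2; the released (primary) structure is a cantilever built in at 1.
Free-end deflection of the primary structure under the applied loading (downward +):
  point load 51.7 at a = 0.6: Pa²(3L − a)/(6EI) = 26.06/EI
  UDL 18.7: wL⁴/(8EI) = 189.3/EI
  clockwise couple 93 at a = 2.25: M₀a(2L − a)/(2EI) = 392.3/EI
  δ_0 = 607.7/EI
Tip deflection under a unit load at 2: L³/(3EI) = 9/EI.
The prop prevents deflection at 2: R_2 = δ_0/δ_{22} = 607.7/9 = 67.53 kN.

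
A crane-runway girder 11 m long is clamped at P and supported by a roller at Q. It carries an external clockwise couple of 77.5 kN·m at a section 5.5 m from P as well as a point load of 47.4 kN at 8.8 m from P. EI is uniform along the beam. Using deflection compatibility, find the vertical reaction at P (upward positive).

Choose R_Q as the redundant. The primary structure is the cantilever fixed at P.
Primary-structure tip deflection at Q by superposition:
  clockwise couple 77.5 at a = 5.5: M₀a(2L − a)/(2EI) = 3517/EI
  point load 47.4 at a = 8.8: Pa²(3L − a)/(6EI) = 14805/EI
  δ_0 = 18322/EI
Flexibility coefficient — unit upward force at Q: δ_{QQ} = L³/(3EI) = 443.7/EI.
The prop prevents deflection at Q: R_Q = δ_0/δ_{QQ} = 18322/443.7 = 41.3 kN.
Vertical equilibrium: R_P = ΣP − R_Q = 47.4 − 41.3 = 6.104 kN.

R_P = 6.104 kN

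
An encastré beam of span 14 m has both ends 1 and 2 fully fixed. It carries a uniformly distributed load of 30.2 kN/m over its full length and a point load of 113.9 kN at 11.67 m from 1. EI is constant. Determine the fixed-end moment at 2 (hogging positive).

Take the two fixed-end moments M_1, M_2 as redundants; the released structure is the simple span 12.
End rotations of the released simple span under the applied load (×1/EI):
  at 1: UDL 30.2: wL³/(24EI) = 3453/EI
  at 2: UDL 30.2: wL³/(24EI) = 3453/EI
  at 1: point load 113.9 at a = 11.67: Pab(L + b)/(6LEI) = 602.1/EI
  at 2: point load 113.9 at a = 11.67: Pab(L + a)/(6LEI) = 946.4/EI
  θ_10 = 4055/EI,  θ_20 = 4399/EI
Flexibility coefficients: a unit moment at one end gives L/(3EI) there and L/(6EI) at the far end, so f₁₁ = f₂₂ = 4.667/EI and f₁₂ = f₂₁ = 2.333/EI.
Compatibility — zero rotation at each built-in end:
  4.667 M_1 + 2.333 M_2 = 4055
  2.333 M_1 + 4.667 M_2 = 4399
Solving the pair gives M_1 = 530.1 kN·m and M_2 = 677.7 kN·m (hogging).

M_2 = 677.7 kN·m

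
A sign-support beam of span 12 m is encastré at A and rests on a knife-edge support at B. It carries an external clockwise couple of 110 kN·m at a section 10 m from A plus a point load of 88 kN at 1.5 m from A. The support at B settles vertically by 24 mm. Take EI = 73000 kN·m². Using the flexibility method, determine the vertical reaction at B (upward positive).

R_B = 12.3 kN

Take the reaction at B as the redundant and release it; the primary structure is a cantilever fixed at A.
Free-end deflection of the primary structure under the applied loading (downward +):
  clockwise couple 110 at a = 10: M₀a(2L − a)/(2EI) = 7700/EI
  point load 88 at a = 1.5: Pa²(3L − a)/(6EI) = 1138/EI
  δ_0 = 8838/EI
Flexibility coefficient — unit upward force at B: δ_{BB} = L³/(3EI) = 576/EI.
With EI = 73000 kN·m²: δ_0 = 0.12108 m and δ_{BB} = 0.00789 m/kN.
Compatibility — the beam at B must follow the support down by 0.024 m: δ_0 − R_B·δ_{BB} = 0.024, so R_B = (0.12108 − 0.024)/0.00789 = 12.3 kN.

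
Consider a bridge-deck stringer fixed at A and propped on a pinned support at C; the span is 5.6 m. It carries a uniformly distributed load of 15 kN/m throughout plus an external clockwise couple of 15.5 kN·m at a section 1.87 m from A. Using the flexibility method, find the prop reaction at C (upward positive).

R_C = 33.81 kN

Choose R_C as the redundant. The primary structure is the cantilever fixed at A.
Deflection at C on the released cantilever, summing each load's contribution:
  UDL 15: wL⁴/(8EI) = 1844/EI
  clockwise couple 15.5 at a = 1.87: M₀a(2L − a)/(2EI) = 135.2/EI
  δ_0 = 1979/EI
Flexibility coefficient — unit upward force at C: δ_{CC} = L³/(3EI) = 58.54/EI.
Compatibility at C: δ_0 − R_C·δ_{CC} = 0, so R_C = 1979/58.54 = 33.81 kN.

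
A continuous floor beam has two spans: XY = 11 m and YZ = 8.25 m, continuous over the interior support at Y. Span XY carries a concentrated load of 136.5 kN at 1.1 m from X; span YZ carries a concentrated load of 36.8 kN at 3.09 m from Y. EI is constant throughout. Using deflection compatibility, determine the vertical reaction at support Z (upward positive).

Insert a hinge at Y; M_Y is the redundant, and each span becomes simply supported.
Discontinuity in slope at Y on the released structure — sum the simple-span end rotations:
  span XY: point load 136.5 at a = 1.1: Pab(L + a)/(6LEI) = 272.5/EI
  span YZ: point load 36.8 at a = 3.09: Pab(L + b)/(6LEI) = 159/EI
  relative rotation θ_0 = (272.5 + 159)/EI = 431.5/EI
A unit hogging moment at Y produces rotation L₁/(3EI) + L₂/(3EI) = 6.417/EI.
Slope continuity at Y: θ_0 = M_Y·6.417/EI, so M_Y = 431.5/6.417 = 67.24 kN·m (hogging).
Span YZ, ΣM about Z: R_Y^{YZ}·8.25 = 189.9 + 67.24, so R_Y^{YZ} = 31.17 kN and R_Z = 36.8 − 31.17 = 5.633 kN.

R_Z = 5.633 kN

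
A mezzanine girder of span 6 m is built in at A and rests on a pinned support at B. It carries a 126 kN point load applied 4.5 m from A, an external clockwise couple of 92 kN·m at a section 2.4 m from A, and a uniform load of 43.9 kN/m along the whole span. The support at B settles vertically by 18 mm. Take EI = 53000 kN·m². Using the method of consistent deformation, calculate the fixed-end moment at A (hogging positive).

Release the roller at B. Primary structure: cantilever fixed at A.
Downward deflection at the released point B due to the loads:
  point load 126 at a = 4.5: Pa²(3L − a)/(6EI) = 5741/EI
  clockwise couple 92 at a = 2.4: M₀a(2L − a)/(2EI) = 1060/EI
  UDL 43.9: wL⁴/(8EI) = 7112/EI
  δ_0 = 13913/EI
Flexibility coefficient — unit upward force at B: δ_{BB} = L³/(3EI) = 72/EI.
With EI = 53000 kN·m²: δ_0 = 0.2625 m and δ_{BB} = 0.001358 m/kN.
Compatibility — the beam at B must follow the support down by 0.018 m: δ_0 − R_B·δ_{BB} = 0.018, so R_B = (0.2625 − 0.018)/0.001358 = 180 kN.
Moment equilibrium about A: M_A = Σ(load moments about A) − R_B·L = 1449 − 180×6 = 369.3 kN·m.

M_A = 369.3 kN·m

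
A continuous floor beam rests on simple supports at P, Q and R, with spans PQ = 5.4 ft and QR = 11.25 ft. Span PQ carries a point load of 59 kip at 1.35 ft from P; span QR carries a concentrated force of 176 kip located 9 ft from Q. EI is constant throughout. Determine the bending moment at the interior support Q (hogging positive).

M_Q = 140.5 kip·ft

Insert a hinge at Q; M_Q is the redundant, and each span becomes simply supported.
End slopes at the hinge Q, treating each span as simply supported:
  span PQ: point load 59 at a = 1.35: Pab(L + a)/(6LEI) = 67.2/EI
  span QR: point load 176 at a = 9: Pab(L + b)/(6LEI) = 712.8/EI
  relative rotation θ_0 = (67.2 + 712.8)/EI = 780/EI
A unit hogging moment at Q produces rotation L₁/(3EI) + L₂/(3EI) = 5.55/EI.
Slope continuity at Q: θ_0 = M_Q·5.55/EI, so M_Q = 780/5.55 = 140.5 kip·ft (hogging).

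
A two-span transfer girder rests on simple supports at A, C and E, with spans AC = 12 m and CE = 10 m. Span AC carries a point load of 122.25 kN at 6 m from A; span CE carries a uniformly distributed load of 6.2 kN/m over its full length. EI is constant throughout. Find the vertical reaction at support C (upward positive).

R_C = 126.1 kN

Take M_C as the redundant. Released structure: two simple spans AC and CE with a hinge at C.
Discontinuity in slope at C on the released structure — sum the simple-span end rotations:
  span AC: point load 122.25 at a = 6: Pab(L + a)/(6LEI) = 1100/EI
  span CE: UDL 6.2: wL³/(24EI) = 258.3/EI
  relative rotation θ_0 = (1100 + 258.3)/EI = 1359/EI
A unit hogging moment at C produces rotation L₁/(3EI) + L₂/(3EI) = 7.333/EI.
Compatibility: M_C·(L₁+L₂)/(3EI) = θ_0, giving M_C = 185.3 kN·m (hogging).
Span AC, ΣM about A with M_C applied at C: R_C^{AC}·12 = 733.5 + 185.3, so R_C^{AC} = 76.56 kN and R_A = 122.2 − 76.56 = 45.69 kN.
Span CE, ΣM about E: R_C^{CE}·10 = 310 + 185.3, so R_C^{CE} = 49.53 kN and R_E = 62 − 49.53 = 12.47 kN.
R_C = 76.56 + 49.53 = 126.1 kN.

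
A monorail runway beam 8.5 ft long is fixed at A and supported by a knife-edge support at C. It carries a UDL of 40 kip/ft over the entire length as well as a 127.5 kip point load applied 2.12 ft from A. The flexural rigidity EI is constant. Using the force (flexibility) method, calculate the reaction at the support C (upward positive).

Choose R_C as the redundant. The primary structure is the cantilever fixed at A.
Free-end deflection of the primary structure under the applied loading (downward +):
  UDL 40: wL⁴/(8EI) = 26100/EI
  point load 127.5 at a = 2.12: Pa²(3L − a)/(6EI) = 2233/EI
  δ_0 = 28333/EI
Flexibility coefficient — unit upward force at C: δ_{CC} = L³/(3EI) = 204.7/EI.
The prop prevents deflection at C: R_C = δ_0/δ_{CC} = 28333/204.7 = 138.4 kip.

R_C = 138.4 kip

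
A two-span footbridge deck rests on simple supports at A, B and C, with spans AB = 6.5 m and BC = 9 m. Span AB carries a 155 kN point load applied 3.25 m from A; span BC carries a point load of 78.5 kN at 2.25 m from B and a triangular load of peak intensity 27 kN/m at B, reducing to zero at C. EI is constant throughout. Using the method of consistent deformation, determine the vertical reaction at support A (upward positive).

R_A = 41.93 kN

Insert a hinge at B; M_B is the redundant, and each span becomes simply supported.
End slopes at the hinge B, treating each span as simply supported:
  span AB: point load 155 at a = 3.25: Pab(L + a)/(6LEI) = 409.3/EI
  span BC: point load 78.5 at a = 2.25: Pab(L + b)/(6LEI) = 347.7/EI
  span BC: triangular load, peak 27: w₀L³/(45EI) = 437.4/EI
  relative rotation θ_0 = (409.3 + 785.1)/EI = 1194/EI
A unit hogging moment at B produces rotation L₁/(3EI) + L₂/(3EI) = 5.167/EI.
Slope continuity at B: θ_0 = M_B·5.167/EI, so M_B = 1194/5.167 = 231.2 kN·m (hogging).
Span AB, ΣM about A with M_B applied at B: R_B^{AB}·6.5 = 503.8 + 231.2, so R_B^{AB} = 113.1 kN and R_A = 155 − 113.1 = 41.93 kN.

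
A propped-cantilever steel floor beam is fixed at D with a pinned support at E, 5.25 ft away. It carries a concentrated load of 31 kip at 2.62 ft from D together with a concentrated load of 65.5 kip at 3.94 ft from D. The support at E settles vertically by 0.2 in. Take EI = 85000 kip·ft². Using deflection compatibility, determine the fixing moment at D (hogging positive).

Release the roller at E. Primary structure: cantilever fixed at D.
Downward deflection at the released point E due to the loads:
  point load 31 at a = 2.62: Pa²(3L − a)/(6EI) = 465.7/EI
  point load 65.5 at a = 3.94: Pa²(3L − a)/(6EI) = 2001/EI
  δ_0 = 2467/EI
Tip deflection under a unit load at E: L³/(3EI) = 48.23/EI.
With EI = 85000 kip·ft²: δ_0 = 0.029024 ft and δ_{EE} = 0.000567 ft/kip.
Compatibility — the beam at E must follow the support down by 0.01667 ft: δ_0 − R_E·δ_{EE} = 0.01667, so R_E = (0.029024 − 0.01667)/0.000567 = 21.78 kip.
Moment equilibrium about D: M_D = Σ(load moments about D) − R_E·L = 339.3 − 21.78×5.25 = 225 kip·ft.

M_D = 225 kip·ft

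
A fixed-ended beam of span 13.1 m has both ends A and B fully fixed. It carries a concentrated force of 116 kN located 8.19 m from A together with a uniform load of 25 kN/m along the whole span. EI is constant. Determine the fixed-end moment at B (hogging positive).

Release both end moments; the primary structure is a simply-supported span AB with redundants M_A and M_B.
Simple-span end rotations at A and B under the given loads:
  at A: point load 116 at a = 8.19: Pab(L + b)/(6LEI) = 1069/EI
  at B: point load 116 at a = 8.19: Pab(L + a)/(6LEI) = 1264/EI
  at A: UDL 25: wL³/(24EI) = 2342/EI
  at B: UDL 25: wL³/(24EI) = 2342/EI
  θ_A0 = 3411/EI,  θ_B0 = 3605/EI
Flexibility coefficients: a unit moment at one end gives L/(3EI) there and L/(6EI) at the far end, so f₁₁ = f₂₂ = 4.367/EI and f₁₂ = f₂₁ = 2.183/EI.
Compatibility — zero rotation at each built-in end:
  4.367 M_A + 2.183 M_B = 3411
  2.183 M_A + 4.367 M_B = 3605
Solving the pair gives M_A = 491 kN·m and M_B = 580.1 kN·m (hogging).

M_B = 580.1 kN·m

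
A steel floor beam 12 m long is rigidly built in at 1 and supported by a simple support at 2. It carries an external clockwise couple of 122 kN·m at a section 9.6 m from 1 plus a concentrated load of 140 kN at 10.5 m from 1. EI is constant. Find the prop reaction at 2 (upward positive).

R_2 = 128.5 kN

Remove the prop at 2; the released (primary) structure is a cantilever built in at 1.
Deflection at 2 on the released cantilever, summing each load's contribution:
  clockwise couple 122 at a = 9.6: M₀a(2L − a)/(2EI) = 8433/EI
  point load 140 at a = 10.5: Pa²(3L − a)/(6EI) = 65599/EI
  δ_0 = 74031/EI
Flexibility coefficient — unit upward force at 2: δ_{22} = L³/(3EI) = 576/EI.
Compatibility at 2: δ_0 − R_2·δ_{22} = 0, so R_2 = 74031/576 = 128.5 kN.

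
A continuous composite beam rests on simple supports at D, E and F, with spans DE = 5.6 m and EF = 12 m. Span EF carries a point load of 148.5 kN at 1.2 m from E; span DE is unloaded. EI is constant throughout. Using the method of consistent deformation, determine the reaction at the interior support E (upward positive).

R_E = 160.9 kN

Release continuity at E by inserting a hinge; the redundant is the internal moment M_E. The primary structure is two simply-supported spans DE and EF.
Rotations at E on the released spans (each span's end-slope, ×1/EI):
  span EF: point load 148.5 at a = 1.2: Pab(L + b)/(6LEI) = 609.4/EI
  relative rotation θ_0 = (0 + 609.4)/EI = 609.4/EI
A unit hogging moment at E produces rotation L₁/(3EI) + L₂/(3EI) = 5.867/EI.
Slope continuity at E: θ_0 = M_E·5.867/EI, so M_E = 609.4/5.867 = 103.9 kN·m (hogging).
Span DE, ΣM about D with M_E applied at E: R_E^{DE}·5.6 = 0 + 103.9, so R_E^{DE} = 18.55 kN and R_D = 0 − 18.55 = -18.55 kN.
Span EF, ΣM about F: R_E^{EF}·12 = 1604 + 103.9, so R_E^{EF} = 142.3 kN and R_F = 148.5 − 142.3 = 6.193 kN.
R_E = 18.55 + 142.3 = 160.9 kN.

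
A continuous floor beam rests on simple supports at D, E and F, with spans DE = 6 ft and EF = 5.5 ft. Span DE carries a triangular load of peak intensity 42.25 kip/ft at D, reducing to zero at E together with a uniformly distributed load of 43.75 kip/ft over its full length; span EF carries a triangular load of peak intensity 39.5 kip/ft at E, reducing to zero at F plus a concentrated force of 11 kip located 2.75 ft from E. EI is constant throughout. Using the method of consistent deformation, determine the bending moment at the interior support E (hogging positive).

M_E = 192.5 kip·ft

Take M_E as the redundant. Released structure: two simple spans DE and EF with a hinge at E.
End slopes at the hinge E, treating each span as simply supported:
  span DE: triangular load, peak 42.25: 7w₀L³/(360EI) = 177.4/EI
  span DE: UDL 43.75: wL³/(24EI) = 393.8/EI
  span EF: triangular load, peak 39.5: w₀L³/(45EI) = 146/EI
  span EF: point load 11 at a = 2.75: Pab(L + b)/(6LEI) = 20.8/EI
  relative rotation θ_0 = (571.2 + 166.8)/EI = 738/EI
A unit hogging moment at E produces rotation L₁/(3EI) + L₂/(3EI) = 3.833/EI.
Compatibility: M_E·(L₁+L₂)/(3EI) = θ_0, giving M_E = 192.5 kip·ft (hogging).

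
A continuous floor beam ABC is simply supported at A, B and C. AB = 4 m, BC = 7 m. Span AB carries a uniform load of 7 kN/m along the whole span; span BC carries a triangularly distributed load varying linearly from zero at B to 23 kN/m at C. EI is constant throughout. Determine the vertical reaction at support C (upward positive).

Take M_B as the redundant. Released structure: two simple spans AB and BC with a hinge at B.
Rotations at B on the released spans (each span's end-slope, ×1/EI):
  span AB: UDL 7: wL³/(24EI) = 18.67/EI
  span BC: triangular load, peak 23: 7w₀L³/(360EI) = 153.4/EI
  relative rotation θ_0 = (18.67 + 153.4)/EI = 172.1/EI
A unit hogging moment at B produces rotation L₁/(3EI) + L₂/(3EI) = 3.667/EI.
Compatibility: M_B·(L₁+L₂)/(3EI) = θ_0, giving M_B = 46.93 kN·m (hogging).
Span BC, ΣM about C: R_B^{BC}·7 = 187.8 + 46.93, so R_B^{BC} = 33.54 kN and R_C = 80.5 − 33.54 = 46.96 kN.

R_C = 46.96 kN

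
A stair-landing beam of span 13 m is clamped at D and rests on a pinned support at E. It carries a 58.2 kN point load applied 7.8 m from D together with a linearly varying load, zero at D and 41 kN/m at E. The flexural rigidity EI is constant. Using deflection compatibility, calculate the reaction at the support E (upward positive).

R_E = 171.7 kN

Choose R_E as the redundant. The primary structure is the cantilever fixed at D.
Deflection at E on the released cantilever, summing each load's contribution:
  point load 58.2 at a = 7.8: Pa²(3L − a)/(6EI) = 18413/EI
  triangular load, peak 41 at the free end: 11w₀L⁴/(120EI) = 107342/EI
  δ_0 = 125754/EI
Tip deflection under a unit load at E: L³/(3EI) = 732.3/EI.
Compatibility at E: δ_0 − R_E·δ_{EE} = 0, so R_E = 125754/732.3 = 171.7 kN.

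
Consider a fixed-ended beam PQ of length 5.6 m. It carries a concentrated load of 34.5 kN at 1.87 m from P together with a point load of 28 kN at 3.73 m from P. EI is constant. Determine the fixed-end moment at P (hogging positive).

M_P = 40.27 kN·m

Take the two fixed-end moments M_P, M_Q as redundants; the released structure is the simple span PQ.
Simple-span end rotations at P and Q under the given loads:
  at P: point load 34.5 at a = 1.87: Pab(L + b)/(6LEI) = 66.82/EI
  at Q: point load 34.5 at a = 1.87: Pab(L + a)/(6LEI) = 53.5/EI
  at P: point load 28 at a = 3.73: Pab(L + b)/(6LEI) = 43.42/EI
  at Q: point load 28 at a = 3.73: Pab(L + a)/(6LEI) = 54.23/EI
  θ_P0 = 110.2/EI,  θ_Q0 = 107.7/EI
Flexibility coefficients: a unit moment at one end gives L/(3EI) there and L/(6EI) at the far end, so f₁₁ = f₂₂ = 1.867/EI and f₁₂ = f₂₁ = 0.9333/EI.
Compatibility — zero rotation at each built-in end:
  1.867 M_P + 0.9333 M_Q = 110.2
  0.9333 M_P + 1.867 M_Q = 107.7
Solving the pair gives M_P = 40.27 kN·m and M_Q = 37.58 kN·m (hogging).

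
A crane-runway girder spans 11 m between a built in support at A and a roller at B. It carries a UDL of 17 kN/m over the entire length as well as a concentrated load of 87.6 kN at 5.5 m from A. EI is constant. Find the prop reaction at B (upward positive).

Release the roller at B. Primary structure: cantilever fixed at A.
Downward deflection at the released point B due to the loads:
  UDL 17: wL⁴/(8EI) = 31112/EI
  point load 87.6 at a = 5.5: Pa²(3L − a)/(6EI) = 12145/EI
  δ_0 = 43258/EI
Tip deflection under a unit load at B: L³/(3EI) = 443.7/EI.
The prop prevents deflection at B: R_B = δ_0/δ_{BB} = 43258/443.7 = 97.5 kN.

R_B = 97.5 kN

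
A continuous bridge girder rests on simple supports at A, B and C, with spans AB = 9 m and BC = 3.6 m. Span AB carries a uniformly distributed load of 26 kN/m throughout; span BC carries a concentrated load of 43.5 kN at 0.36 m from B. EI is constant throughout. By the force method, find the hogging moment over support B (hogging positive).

M_B = 191.9 kN·m

Take M_B as the redundant. Released structure: two simple spans AB and BC with a hinge at B.
End slopes at the hinge B, treating each span as simply supported:
  span AB: UDL 26: wL³/(24EI) = 789.8/EI
  span BC: point load 43.5 at a = 0.36: Pab(L + b)/(6LEI) = 16.07/EI
  relative rotation θ_0 = (789.8 + 16.07)/EI = 805.8/EI
A unit hogging moment at B produces rotation L₁/(3EI) + L₂/(3EI) = 4.2/EI.
Compatibility: M_B·(L₁+L₂)/(3EI) = θ_0, giving M_B = 191.9 kN·m (hogging).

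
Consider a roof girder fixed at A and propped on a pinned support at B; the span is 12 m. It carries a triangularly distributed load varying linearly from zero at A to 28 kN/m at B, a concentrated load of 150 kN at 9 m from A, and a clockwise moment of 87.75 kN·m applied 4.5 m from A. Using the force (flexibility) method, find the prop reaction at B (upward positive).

R_B = 194 kN

Choose R_B as the redundant. The primary structure is the cantilever fixed at A.
Free-end deflection of the primary structure under the applied loading (downward +):
  triangular load, peak 28 at the free end: 11w₀L⁴/(120EI) = 53222/EI
  point load 150 at a = 9: Pa²(3L − a)/(6EI) = 54675/EI
  clockwise couple 87.75 at a = 4.5: M₀a(2L − a)/(2EI) = 3850/EI
  δ_0 = 111747/EI
Tip deflection under a unit load at B: L³/(3EI) = 576/EI.
Compatibility at B: δ_0 − R_B·δ_{BB} = 0, so R_B = 111747/576 = 194 kN.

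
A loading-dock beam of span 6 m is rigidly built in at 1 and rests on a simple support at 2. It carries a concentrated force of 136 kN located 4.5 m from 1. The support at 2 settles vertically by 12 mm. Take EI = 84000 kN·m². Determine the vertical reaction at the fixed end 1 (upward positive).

R_1 = 63.94 kN

Take the reaction at 2 as the redundant and release it; the primary structure is a cantilever fixed at 1.
Primary-structure tip deflection at 2 by superposition:
  point load 136 at a = 4.5: Pa²(3L − a)/(6EI) = 6196/EI
Tip deflection under a unit load at 2: L³/(3EI) = 72/EI.
With EI = 84000 kN·m²: δ_0 = 0.073768 m and δ_{22} = 0.000857 m/kN.
Compatibility — the beam at 2 must follow the support down by 0.012 m: δ_0 − R_2·δ_{22} = 0.012, so R_2 = (0.073768 − 0.012)/0.000857 = 72.06 kN.
Vertical equilibrium: R_1 = ΣP − R_2 = 136 − 72.06 = 63.94 kN.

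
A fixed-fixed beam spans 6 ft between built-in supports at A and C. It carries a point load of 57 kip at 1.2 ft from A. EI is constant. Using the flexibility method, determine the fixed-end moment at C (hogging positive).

Take the two fixed-end moments M_A, M_C as redundants; the released structure is the simple span AC.
Simple-span end rotations at A and C under the given loads:
  at A: point load 57 at a = 1.2: Pab(L + b)/(6LEI) = 98.5/EI
  at C: point load 57 at a = 1.2: Pab(L + a)/(6LEI) = 65.66/EI
  θ_A0 = 98.5/EI,  θ_C0 = 65.66/EI
Flexibility coefficients: a unit moment at one end gives L/(3EI) there and L/(6EI) at the far end, so f₁₁ = f₂₂ = 2/EI and f₁₂ = f₂₁ = 1/EI.
Compatibility — zero rotation at each built-in end:
  2 M_A + 1 M_C = 98.5
  1 M_A + 2 M_C = 65.66
Solving the pair gives M_A = 43.78 kip·ft and M_C = 10.94 kip·ft (hogging).

M_C = 10.94 kip·ft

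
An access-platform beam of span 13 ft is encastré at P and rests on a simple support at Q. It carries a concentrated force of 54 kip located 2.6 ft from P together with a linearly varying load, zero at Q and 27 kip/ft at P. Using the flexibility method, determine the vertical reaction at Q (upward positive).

Release the roller at Q. Primary structure: cantilever fixed at P.
Primary-structure tip deflection at Q by superposition:
  point load 54 at a = 2.6: Pa²(3L − a)/(6EI) = 2215/EI
  triangular load, peak 27 at the fixed end: w₀L⁴/(30EI) = 25705/EI
  δ_0 = 27919/EI
Flexibility coefficient — unit upward force at Q: δ_{QQ} = L³/(3EI) = 732.3/EI.
The prop prevents deflection at Q: R_Q = δ_0/δ_{QQ} = 27919/732.3 = 38.12 kip.

R_Q = 38.12 kip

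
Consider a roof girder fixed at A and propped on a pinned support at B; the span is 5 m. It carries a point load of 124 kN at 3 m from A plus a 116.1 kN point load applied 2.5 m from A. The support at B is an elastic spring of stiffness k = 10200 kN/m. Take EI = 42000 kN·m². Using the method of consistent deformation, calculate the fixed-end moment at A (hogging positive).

M_A = 253.4 kN·m

Remove the prop at B; the released (primary) structure is a cantilever built in at A.
Primary-structure tip deflection at B by superposition:
  point load 124 at a = 3: Pa²(3L − a)/(6EI) = 2232/EI
  point load 116.1 at a = 2.5: Pa²(3L − a)/(6EI) = 1512/EI
  δ_0 = 3744/EI
Flexibility coefficient — unit upward force at B: δ_{BB} = L³/(3EI) = 41.67/EI.
With EI = 42000 kN·m²: δ_0 = 0.089136 m and δ_{BB} = 0.000992 m/kN.
Compatibility — the spring shortens by R_B/k under the reaction it provides: δ_0 − R_B·δ_{BB} = R_B/k. With 1/k = 0.000098 m/kN, R_B = δ_0 / (δ_{BB} + 1/k) = 0.089136 / (0.000992 + 0.000098) = 81.77 kN.
Moment equilibrium about A: M_A = Σ(load moments about A) − R_B·L = 662.2 − 81.77×5 = 253.4 kN·m.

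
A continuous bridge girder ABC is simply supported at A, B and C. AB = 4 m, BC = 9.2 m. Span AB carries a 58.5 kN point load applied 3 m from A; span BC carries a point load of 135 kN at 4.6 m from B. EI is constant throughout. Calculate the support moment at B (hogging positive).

M_B = 173.9 kN·m

Take M_B as the redundant. Released structure: two simple spans AB and BC with a hinge at B.
End slopes at the hinge B, treating each span as simply supported:
  span AB: point load 58.5 at a = 3: Pab(L + a)/(6LEI) = 51.19/EI
  span BC: point load 135 at a = 4.6: Pab(L + b)/(6LEI) = 714.1/EI
  relative rotation θ_0 = (51.19 + 714.1)/EI = 765.3/EI
A unit hogging moment at B produces rotation L₁/(3EI) + L₂/(3EI) = 4.4/EI.
Slope continuity at B: θ_0 = M_B·4.4/EI, so M_B = 765.3/4.4 = 173.9 kN·m (hogging).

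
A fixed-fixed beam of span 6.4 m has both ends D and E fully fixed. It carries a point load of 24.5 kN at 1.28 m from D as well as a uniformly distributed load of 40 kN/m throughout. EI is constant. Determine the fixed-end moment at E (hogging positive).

M_E = 141.6 kN·m

Take the two fixed-end moments M_D, M_E as redundants; the released structure is the simple span DE.
Simple-span end rotations at D and E under the given loads:
  at D: point load 24.5 at a = 1.28: Pab(L + b)/(6LEI) = 48.17/EI
  at E: point load 24.5 at a = 1.28: Pab(L + a)/(6LEI) = 32.11/EI
  at D: UDL 40: wL³/(24EI) = 436.9/EI
  at E: UDL 40: wL³/(24EI) = 436.9/EI
  θ_D0 = 485.1/EI,  θ_E0 = 469/EI
Flexibility coefficients: a unit moment at one end gives L/(3EI) there and L/(6EI) at the far end, so f₁₁ = f₂₂ = 2.133/EI and f₁₂ = f₂₁ = 1.067/EI.
Compatibility — zero rotation at each built-in end:
  2.133 M_D + 1.067 M_E = 485.1
  1.067 M_D + 2.133 M_E = 469
Solving the pair gives M_D = 156.6 kN·m and M_E = 141.6 kN·m (hogging).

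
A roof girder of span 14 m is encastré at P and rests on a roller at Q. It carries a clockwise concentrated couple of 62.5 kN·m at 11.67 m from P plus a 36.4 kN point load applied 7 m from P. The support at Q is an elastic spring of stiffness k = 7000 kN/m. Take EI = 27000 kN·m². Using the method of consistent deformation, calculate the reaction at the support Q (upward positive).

R_Q = 17.81 kN

Take the reaction at Q as the redundant and release it; the primary structure is a cantilever fixed at P.
Primary-structure tip deflection at Q by superposition:
  clockwise couple 62.5 at a = 11.67: M₀a(2L − a)/(2EI) = 5955/EI
  point load 36.4 at a = 7: Pa²(3L − a)/(6EI) = 10404/EI
  δ_0 = 16360/EI
Flexibility coefficient — unit upward force at Q: δ_{QQ} = L³/(3EI) = 914.7/EI.
With EI = 27000 kN·m²: δ_0 = 0.60591 m and δ_{QQ} = 0.033877 m/kN.
Compatibility — the spring shortens by R_Q/k under the reaction it provides: δ_0 − R_Q·δ_{QQ} = R_Q/k. With 1/k = 0.000143 m/kN, R_Q = δ_0 / (δ_{QQ} + 1/k) = 0.60591 / (0.033877 + 0.000143) = 17.81 kN.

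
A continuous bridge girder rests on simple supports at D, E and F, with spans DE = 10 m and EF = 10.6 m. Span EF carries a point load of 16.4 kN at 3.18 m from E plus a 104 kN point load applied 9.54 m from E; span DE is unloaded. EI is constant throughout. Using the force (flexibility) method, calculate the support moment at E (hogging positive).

M_E = 44.05 kN·m

Insert a hinge at E; M_E is the redundant, and each span becomes simply supported.
Discontinuity in slope at E on the released structure — sum the simple-span end rotations:
  span EF: point load 16.4 at a = 3.18: Pab(L + b)/(6LEI) = 109.6/EI
  span EF: point load 104 at a = 9.54: Pab(L + b)/(6LEI) = 192.8/EI
  relative rotation θ_0 = (0 + 302.5)/EI = 302.5/EI
A unit hogging moment at E produces rotation L₁/(3EI) + L₂/(3EI) = 6.867/EI.
Slope continuity at E: θ_0 = M_E·6.867/EI, so M_E = 302.5/6.867 = 44.05 kN·m (hogging).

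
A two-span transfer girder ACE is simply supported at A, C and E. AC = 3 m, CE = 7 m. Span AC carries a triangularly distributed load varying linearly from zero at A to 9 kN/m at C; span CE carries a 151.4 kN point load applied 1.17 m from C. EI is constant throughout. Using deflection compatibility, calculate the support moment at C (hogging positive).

Insert a hinge at C; M_C is the redundant, and each span becomes simply supported.
Rotations at C on the released spans (each span's end-slope, ×1/EI):
  span AC: triangular load, peak 9: w₀L³/(45EI) = 5.4/EI
  span CE: point load 151.4 at a = 1.17: Pab(L + b)/(6LEI) = 315.5/EI
  relative rotation θ_0 = (5.4 + 315.5)/EI = 320.9/EI
A unit hogging moment at C produces rotation L₁/(3EI) + L₂/(3EI) = 3.333/EI.
Compatibility: M_C·(L₁+L₂)/(3EI) = θ_0, giving M_C = 96.26 kN·m (hogging).

M_C = 96.26 kN·m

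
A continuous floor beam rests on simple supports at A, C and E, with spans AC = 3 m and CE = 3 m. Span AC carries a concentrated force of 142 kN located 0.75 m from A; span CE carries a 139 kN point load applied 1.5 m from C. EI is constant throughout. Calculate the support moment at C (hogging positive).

M_C = 64.05 kN·m

Insert a hinge at C; M_C is the redundant, and each span becomes simply supported.
End slopes at the hinge C, treating each span as simply supported:
  span AC: point load 142 at a = 0.75: Pab(L + a)/(6LEI) = 49.92/EI
  span CE: point load 139 at a = 1.5: Pab(L + b)/(6LEI) = 78.19/EI
  relative rotation θ_0 = (49.92 + 78.19)/EI = 128.1/EI
A unit hogging moment at C produces rotation L₁/(3EI) + L₂/(3EI) = 2/EI.
Compatibility: M_C·(L₁+L₂)/(3EI) = θ_0, giving M_C = 64.05 kN·m (hogging).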